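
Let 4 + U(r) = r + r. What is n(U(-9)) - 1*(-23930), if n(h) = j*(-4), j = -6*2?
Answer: 23978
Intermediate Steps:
U(r) = -4 + 2*r (U(r) = -4 + (r + r) = -4 + 2*r)
j = -12
n(h) = 48 (n(h) = -12*(-4) = 48)
n(U(-9)) - 1*(-23930) = 48 - 1*(-23930) = 48 + 23930 = 23978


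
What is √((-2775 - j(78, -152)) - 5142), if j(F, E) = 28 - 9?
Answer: 16*I*√31 ≈ 89.084*I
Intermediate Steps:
j(F, E) = 19
√((-2775 - j(78, -152)) - 5142) = √((-2775 - 1*19) - 5142) = √((-2775 - 19) - 5142) = √(-2794 - 5142) = √(-7936) = 16*I*√31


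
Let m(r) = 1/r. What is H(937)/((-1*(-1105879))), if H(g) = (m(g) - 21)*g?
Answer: -19676/1105879 ≈ -0.017792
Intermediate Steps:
H(g) = g*(-21 + 1/g) (H(g) = (1/g - 21)*g = (-21 + 1/g)*g = g*(-21 + 1/g))
H(937)/((-1*(-1105879))) = (1 - 21*937)/((-1*(-1105879))) = (1 - 19677)/1105879 = -19676*1/1105879 = -19676/1105879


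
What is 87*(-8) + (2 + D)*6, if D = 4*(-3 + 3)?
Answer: -684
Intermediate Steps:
D = 0 (D = 4*0 = 0)
87*(-8) + (2 + D)*6 = 87*(-8) + (2 + 0)*6 = -696 + 2*6 = -696 + 12 = -684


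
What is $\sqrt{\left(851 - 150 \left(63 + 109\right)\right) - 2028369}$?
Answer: $i \sqrt{2053318} \approx 1432.9 i$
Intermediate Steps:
$\sqrt{\left(851 - 150 \left(63 + 109\right)\right) - 2028369} = \sqrt{\left(851 - 25800\right) - 2028369} = \sqrt{-24949 - 2028369} = \sqrt{-2053318} = i \sqrt{2053318}$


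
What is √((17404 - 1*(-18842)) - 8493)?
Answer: 29*√33 ≈ 166.59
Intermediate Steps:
√((17404 - 1*(-18842)) - 8493) = √((17404 + 18842) - 8493) = √(36246 - 8493) = √27753 = 29*√33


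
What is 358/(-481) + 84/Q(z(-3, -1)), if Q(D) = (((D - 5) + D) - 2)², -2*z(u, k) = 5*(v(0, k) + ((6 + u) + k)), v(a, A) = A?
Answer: -929/5772 ≈ -0.16095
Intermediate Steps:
z(u, k) = -15 - 5*k - 5*u/2 (z(u, k) = -5*(k + ((6 + u) + k))/2 = -5*(k + (6 + k + u))/2 = -5*(6 + u + 2*k)/2 = -(30 + 5*u + 10*k)/2 = -15 - 5*k - 5*u/2)
Q(D) = (-7 + 2*D)² (Q(D) = (((-5 + D) + D) - 2)² = ((-5 + 2*D) - 2)² = (-7 + 2*D)²)
358/(-481) + 84/Q(z(-3, -1)) = 358/(-481) + 84/((-7 + 2*(-15 - 5*(-1) - 5/2*(-3)))²) = 358*(-1/481) + 84/((-7 + 2*(-15 + 5 + 15/2))²) = -358/481 + 84/((-7 + 2*(-5/2))²) = -358/481 + 84/((-7 - 5)²) = -358/481 + 84/((-12)²) = -358/481 + 84/144 = -358/481 + 84*(1/144) = -358/481 + 7/12 = -929/5772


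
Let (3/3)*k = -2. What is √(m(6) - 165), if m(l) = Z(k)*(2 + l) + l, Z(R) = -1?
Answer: I*√167 ≈ 12.923*I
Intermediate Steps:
k = -2
m(l) = -2 (m(l) = -(2 + l) + l = (-2 - l) + l = -2)
√(m(6) - 165) = √(-2 - 165) = √(-167) = I*√167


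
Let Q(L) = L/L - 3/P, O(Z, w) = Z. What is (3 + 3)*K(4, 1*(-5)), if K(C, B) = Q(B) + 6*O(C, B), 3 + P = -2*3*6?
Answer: 1956/13 ≈ 150.46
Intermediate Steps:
P = -39 (P = -3 - 2*3*6 = -3 - 6*6 = -3 - 36 = -39)
Q(L) = 14/13 (Q(L) = L/L - 3/(-39) = 1 - 3*(-1/39) = 1 + 1/13 = 14/13)
K(C, B) = 14/13 + 6*C
(3 + 3)*K(4, 1*(-5)) = (3 + 3)*(14/13 + 6*4) = 6*(14/13 + 24) = 6*(326/13) = 1956/13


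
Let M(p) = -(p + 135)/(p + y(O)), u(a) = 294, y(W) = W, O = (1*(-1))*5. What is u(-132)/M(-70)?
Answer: 4410/13 ≈ 339.23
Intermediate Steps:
O = -5 (O = -1*5 = -5)
M(p) = -(135 + p)/(-5 + p) (M(p) = -(p + 135)/(p - 5) = -(135 + p)/(-5 + p))
u(-132)/M(-70) = 294/(((-135 - 1*(-70))/(-5 - 70))) = 294/(((-135 + 70)/(-75))) = 294/((-1/75*(-65))) = 294/(13/15) = 294*(15/13) = 4410/13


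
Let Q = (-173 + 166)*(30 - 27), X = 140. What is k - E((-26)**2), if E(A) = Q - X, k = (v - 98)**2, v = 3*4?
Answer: 7557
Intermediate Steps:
v = 12
Q = -21 (Q = -7*3 = -21)
k = 7396 (k = (12 - 98)**2 = (-86)**2 = 7396)
E(A) = -161 (E(A) = -21 - 1*140 = -21 - 140 = -161)
k - E((-26)**2) = 7396 - 1*(-161) = 7396 + 161 = 7557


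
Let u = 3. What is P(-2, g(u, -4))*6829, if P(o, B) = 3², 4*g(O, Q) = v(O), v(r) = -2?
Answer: 61461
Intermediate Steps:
g(O, Q) = -½ (g(O, Q) = (¼)*(-2) = -½)
P(o, B) = 9
P(-2, g(u, -4))*6829 = 9*6829 = 61461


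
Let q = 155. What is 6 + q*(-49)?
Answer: -7589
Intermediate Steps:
6 + q*(-49) = 6 + 155*(-49) = 6 - 7595 = -7589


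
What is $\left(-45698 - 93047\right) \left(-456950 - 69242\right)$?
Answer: $73006509040$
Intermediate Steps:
$\left(-45698 - 93047\right) \left(-456950 - 69242\right) = \left(-138745\right) \left(-526192\right) = 73006509040$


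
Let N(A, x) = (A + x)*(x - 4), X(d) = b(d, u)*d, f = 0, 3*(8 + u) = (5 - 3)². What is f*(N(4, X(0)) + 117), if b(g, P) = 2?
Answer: 0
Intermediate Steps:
u = -20/3 (u = -8 + (5 - 3)²/3 = -8 + (⅓)*2² = -8 + (⅓)*4 = -8 + 4/3 = -20/3 ≈ -6.6667)
X(d) = 2*d
N(A, x) = (-4 + x)*(A + x) (N(A, x) = (A + x)*(-4 + x) = (-4 + x)*(A + x))
f*(N(4, X(0)) + 117) = 0*(((2*0)² - 4*4 - 8*0 + 4*(2*0)) + 117) = 0*((0² - 16 - 4*0 + 4*0) + 117) = 0*((0 - 16 + 0 + 0) + 117) = 0*(-16 + 117) = 0*101 = 0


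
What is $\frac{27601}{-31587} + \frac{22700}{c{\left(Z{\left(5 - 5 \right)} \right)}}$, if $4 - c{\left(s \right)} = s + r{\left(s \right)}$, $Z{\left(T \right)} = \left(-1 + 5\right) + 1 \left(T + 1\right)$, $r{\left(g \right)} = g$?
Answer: $- \frac{39843917}{10529} \approx -3784.2$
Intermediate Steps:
$Z{\left(T \right)} = 5 + T$ ($Z{\left(T \right)} = 4 + 1 \left(1 + T\right) = 4 + \left(1 + T\right) = 5 + T$)
$c{\left(s \right)} = 4 - 2 s$ ($c{\left(s \right)} = 4 - \left(s + s\right) = 4 - 2 s$)
$\frac{27601}{-31587} + \frac{22700}{c{\left(Z{\left(5 - 5 \right)} \right)}} = \frac{27601}{-31587} + \frac{22700}{4 - 2 \left(5 + \left(5 - 5\right)\right)} = 27601 \left(- \frac{1}{31587}\right) + \frac{22700}{4 - 2 \left(5 + 0\right)} = - \frac{27601}{31587} + \frac{22700}{4 - 10} = - \frac{27601}{31587} + \frac{22700}{-6} = - \frac{27601}{31587} + 22700 \left(- \frac{1}{6}\right) = - \frac{27601}{31587} - \frac{11350}{3} = - \frac{39843917}{10529}$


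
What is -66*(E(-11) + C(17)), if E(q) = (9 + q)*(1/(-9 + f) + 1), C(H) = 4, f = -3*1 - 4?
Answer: -561/4 ≈ -140.25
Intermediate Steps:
f = -7 (f = -3 - 4 = -7)
E(q) = 135/16 + 15*q/16 (E(q) = (9 + q)*(1/(-9 - 7) + 1) = (9 + q)*(1/(-16) + 1) = (9 + q)*(-1/16 + 1) = (9 + q)*(15/16) = 135/16 + 15*q/16)
-66*(E(-11) + C(17)) = -66*((135/16 + (15/16)*(-11)) + 4) = -66*((135/16 - 165/16) + 4) = -66*(-15/8 + 4) = -66*17/8 = -561/4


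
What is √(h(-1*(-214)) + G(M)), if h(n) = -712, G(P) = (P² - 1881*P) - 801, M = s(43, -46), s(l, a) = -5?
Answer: √7917 ≈ 88.978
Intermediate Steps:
M = -5
G(P) = -801 + P² - 1881*P
√(h(-1*(-214)) + G(M)) = √(-712 + (-801 + (-5)² - 1881*(-5))) = √(-712 + (-801 + 25 + 9405)) = √(-712 + 8629) = √7917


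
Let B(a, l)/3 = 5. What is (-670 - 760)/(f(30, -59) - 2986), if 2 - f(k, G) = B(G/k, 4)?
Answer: 1430/2999 ≈ 0.47683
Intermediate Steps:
B(a, l) = 15 (B(a, l) = 3*5 = 15)
f(k, G) = -13 (f(k, G) = 2 - 1*15 = 2 - 15 = -13)
(-670 - 760)/(f(30, -59) - 2986) = (-670 - 760)/(-13 - 2986) = -1430/(-2999) = -1430*(-1/2999) = 1430/2999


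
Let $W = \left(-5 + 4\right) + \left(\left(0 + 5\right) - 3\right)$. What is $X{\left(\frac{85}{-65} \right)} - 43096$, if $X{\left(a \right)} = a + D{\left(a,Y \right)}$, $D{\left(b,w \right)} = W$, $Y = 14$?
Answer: $- \frac{560252}{13} \approx -43096.0$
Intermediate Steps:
$W = 1$ ($W = -1 + \left(5 - 3\right) = -1 + 2 = 1$)
$D{\left(b,w \right)} = 1$
$X{\left(a \right)} = 1 + a$ ($X{\left(a \right)} = a + 1 = 1 + a$)
$X{\left(\frac{85}{-65} \right)} - 43096 = \left(1 + \frac{85}{-65}\right) - 43096 = \left(1 + 85 \left(- \frac{1}{65}\right)\right) - 43096 = \left(1 - \frac{17}{13}\right) - 43096 = - \frac{4}{13} - 43096 = - \frac{560252}{13}$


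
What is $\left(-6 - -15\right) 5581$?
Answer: $50229$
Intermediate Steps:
$\left(-6 - -15\right) 5581 = \left(-6 + 15\right) 5581 = 9 \cdot 5581 = 50229$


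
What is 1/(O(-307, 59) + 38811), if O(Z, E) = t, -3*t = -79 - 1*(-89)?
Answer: 3/116423 ≈ 2.5768e-5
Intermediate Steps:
t = -10/3 (t = -(-79 - 1*(-89))/3 = -(-79 + 89)/3 = -⅓*10 = -10/3 ≈ -3.3333)
O(Z, E) = -10/3
1/(O(-307, 59) + 38811) = 1/(-10/3 + 38811) = 1/(116423/3) = 3/116423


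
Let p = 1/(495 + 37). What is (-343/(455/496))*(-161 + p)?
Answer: 74345068/1235 ≈ 60198.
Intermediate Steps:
p = 1/532 ≈ 0.0018797
(-343/(455/496))*(-161 + p) = (-343/(455/496))*(-161 + 1/532) = -343/(455*(1/496))*(-85651/532) = -343/455/496*(-85651/532) = -343*496/455*(-85651/532) = -24304/65*(-85651/532) = 74345068/1235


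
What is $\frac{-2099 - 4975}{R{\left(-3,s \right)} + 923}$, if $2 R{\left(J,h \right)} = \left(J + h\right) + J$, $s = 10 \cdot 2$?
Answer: $- \frac{1179}{155} \approx -7.6065$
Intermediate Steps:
$s = 20$
$R{\left(J,h \right)} = J + \frac{h}{2}$ ($R{\left(J,h \right)} = \frac{\left(J + h\right) + J}{2} = \frac{h + 2 J}{2} = J + \frac{h}{2}$)
$\frac{-2099 - 4975}{R{\left(-3,s \right)} + 923} = \frac{-2099 - 4975}{\left(-3 + \frac{1}{2} \cdot 20\right) + 923} = - \frac{7074}{\left(-3 + 10\right) + 923} = - \frac{7074}{7 + 923} = - \frac{7074}{930} = \left(-7074\right) \frac{1}{930} = - \frac{1179}{155}$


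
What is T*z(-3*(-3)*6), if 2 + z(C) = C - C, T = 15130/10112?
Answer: -7565/2528 ≈ -2.9925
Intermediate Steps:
T = 7565/5056 (T = 15130*(1/10112) = 7565/5056 ≈ 1.4962)
z(C) = -2 (z(C) = -2 + (C - C) = -2 + 0 = -2)
T*z(-3*(-3)*6) = (7565/5056)*(-2) = -7565/2528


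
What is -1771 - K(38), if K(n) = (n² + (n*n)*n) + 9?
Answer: -58096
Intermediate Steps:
K(n) = 9 + n² + n³ (K(n) = (n² + n²*n) + 9 = (n² + n³) + 9 = 9 + n² + n³)
-1771 - K(38) = -1771 - (9 + 38² + 38³) = -1771 - (9 + 1444 + 54872) = -1771 - 1*56325 = -1771 - 56325 = -58096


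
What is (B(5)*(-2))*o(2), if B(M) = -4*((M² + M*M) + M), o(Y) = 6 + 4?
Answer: 4400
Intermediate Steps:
o(Y) = 10
B(M) = -8*M² - 4*M (B(M) = -4*((M² + M²) + M) = -4*(2*M² + M) = -4*(M + 2*M²) = -8*M² - 4*M)
(B(5)*(-2))*o(2) = (-4*5*(1 + 2*5)*(-2))*10 = (-4*5*(1 + 10)*(-2))*10 = (-4*5*11*(-2))*10 = -220*(-2)*10 = 440*10 = 4400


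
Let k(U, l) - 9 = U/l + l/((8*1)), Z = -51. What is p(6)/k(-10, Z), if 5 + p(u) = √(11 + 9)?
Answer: -2040/1151 + 816*√5/1151 ≈ -0.18711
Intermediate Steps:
p(u) = -5 + 2*√5 (p(u) = -5 + √(11 + 9) = -5 + √20 = -5 + 2*√5)
k(U, l) = 9 + l/8 + U/l (k(U, l) = 9 + (U/l + l/((8*1))) = 9 + (U/l + l/8) = 9 + (l/8 + U/l) = 9 + l/8 + U/l)
p(6)/k(-10, Z) = (-5 + 2*√5)/(9 + (⅛)*(-51) - 10/(-51)) = (-5 + 2*√5)/(9 - 51/8 - 10*(-1/51)) = (-5 + 2*√5)/(9 - 51/8 + 10/51) = (-5 + 2*√5)/(1151/408) = (-5 + 2*√5)*(408/1151) = -2040/1151 + 816*√5/1151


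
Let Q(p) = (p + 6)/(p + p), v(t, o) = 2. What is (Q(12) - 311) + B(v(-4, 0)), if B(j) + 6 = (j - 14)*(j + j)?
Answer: -1457/4 ≈ -364.25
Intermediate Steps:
Q(p) = (6 + p)/(2*p) (Q(p) = (6 + p)/((2*p)) = (6 + p)*(1/(2*p)) = (6 + p)/(2*p))
B(j) = -6 + 2*j*(-14 + j) (B(j) = -6 + (j - 14)*(j + j) = -6 + (-14 + j)*(2*j) = -6 + 2*j*(-14 + j))
(Q(12) - 311) + B(v(-4, 0)) = ((½)*(6 + 12)/12 - 311) + (-6 - 28*2 + 2*2²) = ((½)*(1/12)*18 - 311) + (-6 - 56 + 2*4) = (¾ - 311) + (-6 - 56 + 8) = -1241/4 - 54 = -1457/4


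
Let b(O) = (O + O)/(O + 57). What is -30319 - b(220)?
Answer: -8398803/277 ≈ -30321.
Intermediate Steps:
b(O) = 2*O/(57 + O) (b(O) = (2*O)/(57 + O) = 2*O/(57 + O))
-30319 - b(220) = -30319 - 2*220/(57 + 220) = -30319 - 2*220/277 = -30319 - 1*440/277 = -30319 - 440/277 = -8398803/277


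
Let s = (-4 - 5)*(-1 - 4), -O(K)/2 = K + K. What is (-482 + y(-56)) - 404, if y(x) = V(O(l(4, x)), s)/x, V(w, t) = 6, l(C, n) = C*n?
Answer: -24811/28 ≈ -886.11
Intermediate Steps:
O(K) = -4*K (O(K) = -2*(K + K) = -4*K)
s = 45 (s = -9*(-5) = 45)
y(x) = 6/x
(-482 + y(-56)) - 404 = (-482 + 6/(-56)) - 404 = (-482 + 6*(-1/56)) - 404 = (-482 - 3/28) - 404 = -13499/28 - 404 = -24811/28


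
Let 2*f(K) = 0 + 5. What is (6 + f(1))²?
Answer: 289/4 ≈ 72.250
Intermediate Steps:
f(K) = 5/2 (f(K) = (0 + 5)/2 = (½)*5 = 5/2)
(6 + f(1))² = (6 + 5/2)² = (17/2)² = 289/4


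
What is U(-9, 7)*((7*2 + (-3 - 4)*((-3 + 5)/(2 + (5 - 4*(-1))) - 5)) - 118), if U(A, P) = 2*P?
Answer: -10822/11 ≈ -983.82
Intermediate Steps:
U(-9, 7)*((7*2 + (-3 - 4)*((-3 + 5)/(2 + (5 - 4*(-1))) - 5)) - 118) = (2*7)*((7*2 + (-3 - 4)*((-3 + 5)/(2 + (5 - 4*(-1))) - 5)) - 118) = 14*((14 - 7*(2/(2 + (5 + 4)) - 5)) - 118) = 14*((14 - 7*(2/(2 + 9) - 5)) - 118) = 14*((14 - 7*(2/11 - 5)) - 118) = 14*((14 - 7*(-53/11)) - 118) = 14*((14 + 371/11) - 118) = 14*(525/11 - 118) = 14*(-773/11) = -10822/11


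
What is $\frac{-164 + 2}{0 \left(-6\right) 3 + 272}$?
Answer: $- \frac{81}{136} \approx -0.59559$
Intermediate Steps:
$\frac{-164 + 2}{0 \left(-6\right) 3 + 272} = - \frac{162}{0 \cdot 3 + 272} = - \frac{162}{0 + 272} = - \frac{162}{272} = \left(-162\right) \frac{1}{272} = - \frac{81}{136}$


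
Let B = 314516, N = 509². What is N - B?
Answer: -55435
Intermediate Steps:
N = 259081
N - B = 259081 - 1*314516 = 259081 - 314516 = -55435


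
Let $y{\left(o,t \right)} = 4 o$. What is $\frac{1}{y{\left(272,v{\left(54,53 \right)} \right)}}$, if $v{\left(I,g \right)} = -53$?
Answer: $\frac{1}{1088} \approx 0.00091912$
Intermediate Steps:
$\frac{1}{y{\left(272,v{\left(54,53 \right)} \right)}} = \frac{1}{4 \cdot 272} = \frac{1}{1088}$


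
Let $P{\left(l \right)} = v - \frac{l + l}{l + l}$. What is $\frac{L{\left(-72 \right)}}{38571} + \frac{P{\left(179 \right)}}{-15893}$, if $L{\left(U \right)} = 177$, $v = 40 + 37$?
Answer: $- \frac{1715}{8884187} \approx -0.00019304$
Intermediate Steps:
$v = 77$
$P{\left(l \right)} = 76$ ($P{\left(l \right)} = 77 - \frac{l + l}{l + l} = 77 - \frac{2 l}{2 l} = 77 - 2 l \frac{1}{2 l} = 77 - 1 = 76$)
$\frac{L{\left(-72 \right)}}{38571} + \frac{P{\left(179 \right)}}{-15893} = \frac{177}{38571} + \frac{76}{-15893} = 177 \cdot \frac{1}{38571} + 76 \left(- \frac{1}{15893}\right) = \frac{59}{12857} - \frac{76}{15893} = - \frac{1715}{8884187}$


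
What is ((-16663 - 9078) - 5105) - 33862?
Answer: -64708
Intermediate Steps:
((-16663 - 9078) - 5105) - 33862 = (-25741 - 5105) - 33862 = -30846 - 33862 = -64708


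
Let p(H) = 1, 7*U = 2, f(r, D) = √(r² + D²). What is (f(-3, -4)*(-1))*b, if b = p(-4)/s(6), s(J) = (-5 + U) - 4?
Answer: 35/61 ≈ 0.57377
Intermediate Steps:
f(r, D) = √(D² + r²)
U = 2/7 (U = (⅐)*2 = 2/7 ≈ 0.28571)
s(J) = -61/7 (s(J) = (-5 + 2/7) - 4 = -33/7 - 4 = -61/7)
b = -7/61 (b = 1/(-61/7) = 1*(-7/61) = -7/61 ≈ -0.11475)
(f(-3, -4)*(-1))*b = (√((-4)² + (-3)²)*(-1))*(-7/61) = (√(16 + 9)*(-1))*(-7/61) = (√25*(-1))*(-7/61) = (5*(-1))*(-7/61) = -5*(-7/61) = 35/61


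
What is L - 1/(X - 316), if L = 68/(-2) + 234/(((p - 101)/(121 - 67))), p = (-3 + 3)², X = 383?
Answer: -1076791/6767 ≈ -159.12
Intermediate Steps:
p = 0 (p = 0² = 0)
L = -16070/101 (L = 68/(-2) + 234/(((0 - 101)/(121 - 67))) = 68*(-½) + 234/((-101/54)) = -34 + 234/((-101*1/54)) = -34 + 234/(-101/54) = -34 + 234*(-54/101) = -34 - 12636/101 = -16070/101 ≈ -159.11)
L - 1/(X - 316) = -16070/101 - 1/(383 - 316) = -16070/101 - 1/67 = -1076791/6767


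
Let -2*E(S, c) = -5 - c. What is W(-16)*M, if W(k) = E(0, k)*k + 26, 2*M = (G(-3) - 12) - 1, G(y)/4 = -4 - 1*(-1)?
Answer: -1425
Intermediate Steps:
E(S, c) = 5/2 + c/2 (E(S, c) = -(-5 - c)/2 = 5/2 + c/2)
G(y) = -12 (G(y) = 4*(-4 - 1*(-1)) = 4*(-4 + 1) = 4*(-3) = -12)
M = -25/2 (M = ((-12 - 12) - 1)/2 = (-24 - 1)/2 = (½)*(-25) = -25/2 ≈ -12.500)
W(k) = 26 + k*(5/2 + k/2) (W(k) = (5/2 + k/2)*k + 26 = k*(5/2 + k/2) + 26 = 26 + k*(5/2 + k/2))
W(-16)*M = (26 + (½)*(-16)*(5 - 16))*(-25/2) = (26 + (½)*(-16)*(-11))*(-25/2) = (26 + 88)*(-25/2) = 114*(-25/2) = -1425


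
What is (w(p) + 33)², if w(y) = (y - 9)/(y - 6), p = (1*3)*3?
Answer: 1089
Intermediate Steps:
p = 9 (p = 3*3 = 9)
w(y) = (-9 + y)/(-6 + y)
(w(p) + 33)² = ((-9 + 9)/(-6 + 9) + 33)² = (0/3 + 33)² = ((⅓)*0 + 33)² = (0 + 33)² = 33² = 1089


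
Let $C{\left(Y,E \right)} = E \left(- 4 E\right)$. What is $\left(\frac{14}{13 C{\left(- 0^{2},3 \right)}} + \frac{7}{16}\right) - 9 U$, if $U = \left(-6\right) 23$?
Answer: $\frac{2325787}{1872} \approx 1242.4$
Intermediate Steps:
$U = -138$
$C{\left(Y,E \right)} = - 4 E^{2}$
$\left(\frac{14}{13 C{\left(- 0^{2},3 \right)}} + \frac{7}{16}\right) - 9 U = \left(\frac{14}{13 \left(- 4 \cdot 3^{2}\right)} + \frac{7}{16}\right) - -1242 = \left(\frac{14}{13 \left(\left(-4\right) 9\right)} + 7 \cdot \frac{1}{16}\right) + 1242 = \left(\frac{14}{13 \left(-36\right)} + \frac{7}{16}\right) + 1242 = \left(\frac{14}{-468} + \frac{7}{16}\right) + 1242 = \left(14 \left(- \frac{1}{468}\right) + \frac{7}{16}\right) + 1242 = \left(- \frac{7}{234} + \frac{7}{16}\right) + 1242 = \frac{763}{1872} + 1242 = \frac{2325787}{1872}$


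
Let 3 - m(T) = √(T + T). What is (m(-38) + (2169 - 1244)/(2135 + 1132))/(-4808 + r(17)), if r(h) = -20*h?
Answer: -5363/8409258 + I*√19/2574 ≈ -0.00063775 + 0.0016934*I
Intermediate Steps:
m(T) = 3 - √2*√T (m(T) = 3 - √(T + T) = 3 - √(2*T) = 3 - √2*√T)
(m(-38) + (2169 - 1244)/(2135 + 1132))/(-4808 + r(17)) = ((3 - √2*√(-38)) + (2169 - 1244)/(2135 + 1132))/(-4808 - 20*17) = ((3 - √2*I*√38) + 925/3267)/(-4808 - 340) = ((3 - 2*I*√19) + 925*(1/3267))/(-5148) = ((3 - 2*I*√19) + 925/3267)*(-1/5148) = (10726/3267 - 2*I*√19)*(-1/5148) = -5363/8409258 + I*√19/2574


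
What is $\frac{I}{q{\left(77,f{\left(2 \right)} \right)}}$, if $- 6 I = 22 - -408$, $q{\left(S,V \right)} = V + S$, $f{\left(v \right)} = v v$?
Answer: $- \frac{215}{243} \approx -0.88477$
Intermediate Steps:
$f{\left(v \right)} = v^{2}$
$q{\left(S,V \right)} = S + V$
$I = - \frac{215}{3}$ ($I = - \frac{22 - -408}{6} = - \frac{22 + 408}{6} = \left(- \frac{1}{6}\right) 430 = - \frac{215}{3} \approx -71.667$)
$\frac{I}{q{\left(77,f{\left(2 \right)} \right)}} = - \frac{215}{3 \left(77 + 2^{2}\right)} = - \frac{215}{3 \left(77 + 4\right)} = - \frac{215}{3 \cdot 81} = \left(- \frac{215}{3}\right) \frac{1}{81} = - \frac{215}{243}$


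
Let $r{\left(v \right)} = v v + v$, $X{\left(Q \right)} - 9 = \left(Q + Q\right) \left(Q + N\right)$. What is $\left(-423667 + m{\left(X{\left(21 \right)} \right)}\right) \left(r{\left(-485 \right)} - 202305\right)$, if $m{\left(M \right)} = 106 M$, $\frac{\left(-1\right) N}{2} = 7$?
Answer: $-12699891815$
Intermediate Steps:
$N = -14$ ($N = \left(-2\right) 7 = -14$)
$X{\left(Q \right)} = 9 + 2 Q \left(-14 + Q\right)$ ($X{\left(Q \right)} = 9 + \left(Q + Q\right) \left(Q - 14\right) = 9 + 2 Q \left(-14 + Q\right)$)
$r{\left(v \right)} = v + v^{2}$ ($r{\left(v \right)} = v^{2} + v = v + v^{2}$)
$\left(-423667 + m{\left(X{\left(21 \right)} \right)}\right) \left(r{\left(-485 \right)} - 202305\right) = \left(-423667 + 106 \left(9 - 588 + 2 \cdot 21^{2}\right)\right) \left(- 485 \left(1 - 485\right) - 202305\right) = \left(-423667 + 106 \left(9 - 588 + 2 \cdot 441\right)\right) \left(\left(-485\right) \left(-484\right) - 202305\right) = \left(-423667 + 106 \left(9 - 588 + 882\right)\right) \left(234740 - 202305\right) = \left(-423667 + 106 \cdot 303\right) 32435 = \left(-423667 + 32118\right) 32435 = \left(-391549\right) 32435 = -12699891815$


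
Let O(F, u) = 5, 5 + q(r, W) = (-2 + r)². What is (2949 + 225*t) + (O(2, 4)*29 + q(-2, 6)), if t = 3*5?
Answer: 6480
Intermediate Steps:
q(r, W) = -5 + (-2 + r)²
t = 15
(2949 + 225*t) + (O(2, 4)*29 + q(-2, 6)) = (2949 + 225*15) + (5*29 + (-5 + (-2 - 2)²)) = (2949 + 3375) + (145 + (-5 + (-4)²)) = 6324 + (145 + (-5 + 16)) = 6324 + (145 + 11) = 6324 + 156 = 6480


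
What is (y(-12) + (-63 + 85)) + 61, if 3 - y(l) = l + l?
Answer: 110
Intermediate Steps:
y(l) = 3 - 2*l (y(l) = 3 - (l + l) = 3 - 2*l)
(y(-12) + (-63 + 85)) + 61 = ((3 - 2*(-12)) + (-63 + 85)) + 61 = ((3 + 24) + 22) + 61 = (27 + 22) + 61 = 49 + 61 = 110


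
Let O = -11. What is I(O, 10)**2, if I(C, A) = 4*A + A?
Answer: 2500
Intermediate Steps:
I(C, A) = 5*A
I(O, 10)**2 = (5*10)**2 = 50**2 = 2500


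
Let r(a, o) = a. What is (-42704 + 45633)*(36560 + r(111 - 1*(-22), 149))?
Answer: 107473797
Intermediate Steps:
(-42704 + 45633)*(36560 + r(111 - 1*(-22), 149)) = (-42704 + 45633)*(36560 + (111 - 1*(-22))) = 2929*(36560 + (111 + 22)) = 2929*(36560 + 133) = 2929*36693 = 107473797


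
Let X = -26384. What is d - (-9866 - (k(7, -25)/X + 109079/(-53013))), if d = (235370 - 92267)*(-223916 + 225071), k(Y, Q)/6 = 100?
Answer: 28899456339805777/174836874 ≈ 1.6529e+8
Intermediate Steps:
k(Y, Q) = 600 (k(Y, Q) = 6*100 = 600)
d = 165283965 (d = 143103*1155 = 165283965)
d - (-9866 - (k(7, -25)/X + 109079/(-53013))) = 165283965 - (-9866 - (600/(-26384) + 109079/(-53013))) = 165283965 - (-9866 - (600*(-1/26384) + 109079*(-1/53013))) = 165283965 - (-9866 - (-75/3298 - 109079/53013)) = 165283965 - (-9866 - 1*(-363718517/174836874)) = 165283965 - (-9866 + 363718517/174836874) = 165283965 - 1*(-1724576880367/174836874) = 165283965 + 1724576880367/174836874 = 28899456339805777/174836874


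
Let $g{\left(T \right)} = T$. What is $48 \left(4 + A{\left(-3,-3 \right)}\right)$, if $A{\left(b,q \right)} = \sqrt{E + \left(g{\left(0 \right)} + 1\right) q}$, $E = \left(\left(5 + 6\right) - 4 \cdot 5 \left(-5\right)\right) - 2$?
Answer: $192 + 48 \sqrt{106} \approx 686.19$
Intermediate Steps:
$E = 109$ ($E = \left(11 - -100\right) - 2 = \left(11 + 100\right) - 2 = 111 - 2 = 109$)
$A{\left(b,q \right)} = \sqrt{109 + q}$ ($A{\left(b,q \right)} = \sqrt{109 + \left(0 + 1\right) q} = \sqrt{109 + 1 q} = \sqrt{109 + q}$)
$48 \left(4 + A{\left(-3,-3 \right)}\right) = 48 \left(4 + \sqrt{109 - 3}\right) = 48 \left(4 + \sqrt{106}\right) = 192 + 48 \sqrt{106}$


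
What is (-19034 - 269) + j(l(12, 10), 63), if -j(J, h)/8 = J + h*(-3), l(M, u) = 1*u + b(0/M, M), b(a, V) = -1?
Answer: -17863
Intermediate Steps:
l(M, u) = -1 + u (l(M, u) = 1*u - 1 = u - 1 = -1 + u)
j(J, h) = -8*J + 24*h (j(J, h) = -8*(J + h*(-3)) = -8*(J - 3*h) = -8*J + 24*h)
(-19034 - 269) + j(l(12, 10), 63) = (-19034 - 269) + (-8*(-1 + 10) + 24*63) = -19303 + (-8*9 + 1512) = -19303 + (-72 + 1512) = -19303 + 1440 = -17863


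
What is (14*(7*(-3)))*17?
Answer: -4998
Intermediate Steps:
(14*(7*(-3)))*17 = (14*(-21))*17 = -294*17 = -4998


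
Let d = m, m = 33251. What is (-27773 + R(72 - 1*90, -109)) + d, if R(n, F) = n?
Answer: 5460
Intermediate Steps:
d = 33251
(-27773 + R(72 - 1*90, -109)) + d = (-27773 + (72 - 1*90)) + 33251 = (-27773 + (72 - 90)) + 33251 = (-27773 - 18) + 33251 = -27791 + 33251 = 5460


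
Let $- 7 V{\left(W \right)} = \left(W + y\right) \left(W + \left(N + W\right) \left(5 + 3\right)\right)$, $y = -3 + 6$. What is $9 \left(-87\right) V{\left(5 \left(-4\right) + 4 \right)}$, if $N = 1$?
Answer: $\frac{1384344}{7} \approx 1.9776 \cdot 10^{5}$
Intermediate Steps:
$y = 3$
$V{\left(W \right)} = - \frac{\left(3 + W\right) \left(8 + 9 W\right)}{7}$ ($V{\left(W \right)} = - \frac{\left(W + 3\right) \left(W + \left(1 + W\right) \left(5 + 3\right)\right)}{7} = - \frac{\left(3 + W\right) \left(W + \left(1 + W\right) 8\right)}{7} = - \frac{\left(3 + W\right) \left(W + \left(8 + 8 W\right)\right)}{7} = - \frac{\left(3 + W\right) \left(8 + 9 W\right)}{7}$)
$9 \left(-87\right) V{\left(5 \left(-4\right) + 4 \right)} = 9 \left(-87\right) \left(- \frac{24}{7} - 5 \left(5 \left(-4\right) + 4\right) - \frac{9 \left(5 \left(-4\right) + 4\right)^{2}}{7}\right) = - 783 \left(- \frac{24}{7} - 5 \left(-20 + 4\right) - \frac{9 \left(-20 + 4\right)^{2}}{7}\right) = - 783 \left(- \frac{24}{7} - -80 - \frac{9 \left(-16\right)^{2}}{7}\right) = - 783 \left(- \frac{24}{7} + 80 - \frac{2304}{7}\right) = \left(-783\right) \left(- \frac{1768}{7}\right) = \frac{1384344}{7}$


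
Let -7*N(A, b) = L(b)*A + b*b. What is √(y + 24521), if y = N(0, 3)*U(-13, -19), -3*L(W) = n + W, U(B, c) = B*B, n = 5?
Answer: 11*√9842/7 ≈ 155.90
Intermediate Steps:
U(B, c) = B²
L(W) = -5/3 - W/3 (L(W) = -(5 + W)/3 = -5/3 - W/3)
N(A, b) = -b²/7 - A*(-5/3 - b/3)/7 (N(A, b) = -((-5/3 - b/3)*A + b*b)/7 = -(A*(-5/3 - b/3) + b²)/7 = -(b² + A*(-5/3 - b/3))/7 = -b²/7 - A*(-5/3 - b/3)/7)
y = -1521/7 (y = (-⅐*3² + (1/21)*0*(5 + 3))*(-13)² = (-⅐*9 + (1/21)*0*8)*169 = (-9/7 + 0)*169 = -9/7*169 = -1521/7 ≈ -217.29)
√(y + 24521) = √(-1521/7 + 24521) = √(170126/7) = 11*√9842/7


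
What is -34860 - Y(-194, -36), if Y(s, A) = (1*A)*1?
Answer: -34824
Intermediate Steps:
Y(s, A) = A (Y(s, A) = A*1 = A)
-34860 - Y(-194, -36) = -34860 - 1*(-36) = -34860 + 36 = -34824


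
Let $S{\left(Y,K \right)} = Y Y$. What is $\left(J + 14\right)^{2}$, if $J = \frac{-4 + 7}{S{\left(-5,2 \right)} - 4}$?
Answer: $\frac{9801}{49} \approx 200.02$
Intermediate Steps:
$S{\left(Y,K \right)} = Y^{2}$
$J = \frac{1}{7}$ ($J = \frac{-4 + 7}{\left(-5\right)^{2} - 4} = \frac{3}{25 - 4} = \frac{3}{21} = 3 \cdot \frac{1}{21} = \frac{1}{7} \approx 0.14286$)
$\left(J + 14\right)^{2} = \left(\frac{1}{7} + 14\right)^{2} = \left(\frac{99}{7}\right)^{2} = \frac{9801}{49}$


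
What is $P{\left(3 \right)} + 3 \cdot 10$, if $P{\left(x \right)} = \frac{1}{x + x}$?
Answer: $\frac{181}{6} \approx 30.167$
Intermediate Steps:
$P{\left(x \right)} = \frac{1}{2 x}$
$P{\left(3 \right)} + 3 \cdot 10 = \frac{1}{2 \cdot 3} + 3 \cdot 10 = \frac{1}{2} \cdot \frac{1}{3} + 30 = \frac{1}{6} + 30 = \frac{181}{6}$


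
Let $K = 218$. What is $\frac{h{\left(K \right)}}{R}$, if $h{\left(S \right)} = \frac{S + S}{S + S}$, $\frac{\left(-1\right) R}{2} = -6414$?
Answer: $\frac{1}{12828} \approx 7.7954 \cdot 10^{-5}$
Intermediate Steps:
$R = 12828$ ($R = \left(-2\right) \left(-6414\right) = 12828$)
$h{\left(S \right)} = 1$ ($h{\left(S \right)} = \frac{2 S}{2 S} = 2 S \frac{1}{2 S} = 1$)
$\frac{h{\left(K \right)}}{R} = 1 \cdot \frac{1}{12828} = \frac{1}{12828}$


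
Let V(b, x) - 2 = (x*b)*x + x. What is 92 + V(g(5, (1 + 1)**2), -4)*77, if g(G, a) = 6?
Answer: 7330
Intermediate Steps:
V(b, x) = 2 + x + b*x**2 (V(b, x) = 2 + ((x*b)*x + x) = 2 + ((b*x)*x + x) = 2 + (b*x**2 + x) = 2 + (x + b*x**2) = 2 + x + b*x**2)
92 + V(g(5, (1 + 1)**2), -4)*77 = 92 + (2 - 4 + 6*(-4)**2)*77 = 92 + (2 - 4 + 6*16)*77 = 92 + (2 - 4 + 96)*77 = 92 + 94*77 = 92 + 7238 = 7330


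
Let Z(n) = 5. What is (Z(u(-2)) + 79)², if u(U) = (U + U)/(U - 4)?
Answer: 7056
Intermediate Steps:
u(U) = 2*U/(-4 + U) (u(U) = (2*U)/(-4 + U) = 2*U/(-4 + U))
(Z(u(-2)) + 79)² = (5 + 79)² = 84² = 7056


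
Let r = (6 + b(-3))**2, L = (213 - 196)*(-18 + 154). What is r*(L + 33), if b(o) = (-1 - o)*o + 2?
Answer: 9380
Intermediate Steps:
L = 2312 (L = 17*136 = 2312)
b(o) = 2 + o*(-1 - o) (b(o) = o*(-1 - o) + 2 = 2 + o*(-1 - o))
r = 4 (r = (6 + (2 - 1*(-3) - 1*(-3)**2))**2 = (6 + (2 + 3 - 1*9))**2 = (6 + (2 + 3 - 9))**2 = (6 - 4)**2 = 2**2 = 4)
r*(L + 33) = 4*(2312 + 33) = 4*2345 = 9380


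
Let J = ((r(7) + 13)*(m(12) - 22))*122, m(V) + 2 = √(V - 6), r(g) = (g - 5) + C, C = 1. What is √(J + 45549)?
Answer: √(-1299 + 1952*√6) ≈ 59.012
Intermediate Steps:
r(g) = -4 + g (r(g) = (g - 5) + 1 = (-5 + g) + 1 = -4 + g)
m(V) = -2 + √(-6 + V) (m(V) = -2 + √(V - 6) = -2 + √(-6 + V))
J = -46848 + 1952*√6 (J = (((-4 + 7) + 13)*((-2 + √(-6 + 12)) - 22))*122 = ((3 + 13)*((-2 + √6) - 22))*122 = (16*(-24 + √6))*122 = (-384 + 16*√6)*122 = -46848 + 1952*√6 ≈ -42067.)
√(J + 45549) = √((-46848 + 1952*√6) + 45549) = √(-1299 + 1952*√6)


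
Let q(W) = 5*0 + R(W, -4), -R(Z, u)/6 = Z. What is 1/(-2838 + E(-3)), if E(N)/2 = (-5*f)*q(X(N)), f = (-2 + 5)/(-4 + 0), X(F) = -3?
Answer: -1/2703 ≈ -0.00036996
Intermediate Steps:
R(Z, u) = -6*Z
f = -¾ (f = 3/(-4) = 3*(-¼) = -¾ ≈ -0.75000)
q(W) = -6*W (q(W) = 5*0 - 6*W = 0 - 6*W = -6*W)
E(N) = 135 (E(N) = 2*((-5*(-¾))*(-6*(-3))) = 2*((15/4)*18) = 2*(135/2) = 135)
1/(-2838 + E(-3)) = 1/(-2838 + 135) = 1/(-2703) = -1/2703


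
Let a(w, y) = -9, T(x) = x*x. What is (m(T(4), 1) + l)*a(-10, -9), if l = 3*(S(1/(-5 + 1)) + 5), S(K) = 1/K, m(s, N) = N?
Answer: -36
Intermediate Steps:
T(x) = x²
l = 3 (l = 3*(1/(1/(-5 + 1)) + 5) = 3*(1/(1/(-4)) + 5) = 3*(1/(-¼) + 5) = 3*(-4 + 5) = 3*1 = 3)
(m(T(4), 1) + l)*a(-10, -9) = (1 + 3)*(-9) = 4*(-9) = -36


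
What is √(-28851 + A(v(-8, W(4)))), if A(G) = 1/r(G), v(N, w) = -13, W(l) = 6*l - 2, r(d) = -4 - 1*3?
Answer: I*√1413706/7 ≈ 169.86*I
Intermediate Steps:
r(d) = -7 (r(d) = -4 - 3 = -7)
W(l) = -2 + 6*l
A(G) = -⅐ (A(G) = 1/(-7) = -⅐)
√(-28851 + A(v(-8, W(4)))) = √(-28851 - ⅐) = √(-201958/7) = I*√1413706/7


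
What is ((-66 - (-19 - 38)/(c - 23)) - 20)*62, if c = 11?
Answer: -11253/2 ≈ -5626.5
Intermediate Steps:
((-66 - (-19 - 38)/(c - 23)) - 20)*62 = ((-66 - (-19 - 38)/(11 - 23)) - 20)*62 = ((-66 - (-57)/(-12)) - 20)*62 = ((-66 - (-57)*(-1)/12) - 20)*62 = ((-66 - 1*19/4) - 20)*62 = ((-66 - 19/4) - 20)*62 = (-283/4 - 20)*62 = -363/4*62 = -11253/2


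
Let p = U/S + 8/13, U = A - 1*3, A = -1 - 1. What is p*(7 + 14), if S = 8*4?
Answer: 4011/416 ≈ 9.6418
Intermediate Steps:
A = -2
U = -5 (U = -2 - 1*3 = -2 - 3 = -5)
S = 32
p = 191/416 (p = -5/32 + 8/13 = 191/416 ≈ 0.45913)
p*(7 + 14) = 191*(7 + 14)/416 = (191/416)*21 = 4011/416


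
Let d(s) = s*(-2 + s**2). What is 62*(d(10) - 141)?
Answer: 52018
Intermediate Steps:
62*(d(10) - 141) = 62*(10*(-2 + 10**2) - 141) = 62*(10*(-2 + 100) - 141) = 62*(10*98 - 141) = 62*(980 - 141) = 62*839 = 52018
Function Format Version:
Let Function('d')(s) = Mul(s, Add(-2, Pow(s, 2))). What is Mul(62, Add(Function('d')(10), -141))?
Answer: 52018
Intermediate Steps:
Mul(62, Add(Function('d')(10), -141)) = Mul(62, Add(Mul(10, Add(-2, Pow(10, 2))), -141)) = Mul(62, Add(Mul(10, Add(-2, 100)), -141)) = Mul(62, Add(Mul(10, 98), -141)) = Mul(62, Add(980, -141)) = Mul(62, 839) = 52018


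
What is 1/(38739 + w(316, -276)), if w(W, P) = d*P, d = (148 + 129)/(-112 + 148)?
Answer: 3/109846 ≈ 2.7311e-5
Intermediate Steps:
d = 277/36 ≈ 7.6944
w(W, P) = 277*P/36
1/(38739 + w(316, -276)) = 1/(38739 + (277/36)*(-276)) = 1/(38739 - 6371/3) = 1/(109846/3) = 3/109846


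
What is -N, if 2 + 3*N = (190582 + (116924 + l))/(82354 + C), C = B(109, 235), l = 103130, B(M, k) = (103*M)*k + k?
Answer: 2515616/4081401 ≈ 0.61636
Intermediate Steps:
B(M, k) = k + 103*M*k (B(M, k) = 103*M*k + k = k + 103*M*k)
C = 2638580 (C = 235*(1 + 103*109) = 235*(1 + 11227) = 235*11228 = 2638580)
N = -2515616/4081401 (N = -2/3 + ((190582 + (116924 + 103130))/(82354 + 2638580))/3 = -2/3 + ((190582 + 220054)/2720934)/3 = -2/3 + (410636*(1/2720934))/3 = -2/3 + (1/3)*(205318/1360467) = -2/3 + 205318/4081401 = -2515616/4081401 ≈ -0.61636)
-N = -1*(-2515616/4081401) = 2515616/4081401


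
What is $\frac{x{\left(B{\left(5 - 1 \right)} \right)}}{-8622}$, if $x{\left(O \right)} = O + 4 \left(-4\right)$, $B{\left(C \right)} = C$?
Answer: $\frac{2}{1437} \approx 0.0013918$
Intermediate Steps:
$x{\left(O \right)} = -16 + O$ ($x{\left(O \right)} = O - 16 = -16 + O$)
$\frac{x{\left(B{\left(5 - 1 \right)} \right)}}{-8622} = \frac{-16 + \left(5 - 1\right)}{-8622} = \left(-16 + 4\right) \left(- \frac{1}{8622}\right) = \left(-12\right) \left(- \frac{1}{8622}\right) = \frac{2}{1437}$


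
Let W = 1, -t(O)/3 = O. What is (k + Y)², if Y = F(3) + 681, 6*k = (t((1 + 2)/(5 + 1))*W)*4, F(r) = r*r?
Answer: 474721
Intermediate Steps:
t(O) = -3*O
F(r) = r²
k = -1 (k = ((-3*(1 + 2)/(5 + 1)*1)*4)/6 = ((-9/6*1)*4)/6 = ((-3*½*1)*4)/6 = (-3/2*1*4)/6 = (-3/2*4)/6 = (⅙)*(-6) = -1)
Y = 690 (Y = 3² + 681 = 9 + 681 = 690)
(k + Y)² = (-1 + 690)² = 689² = 474721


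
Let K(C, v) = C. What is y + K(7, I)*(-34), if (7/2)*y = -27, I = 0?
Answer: -1720/7 ≈ -245.71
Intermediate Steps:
y = -54/7 (y = (2/7)*(-27) = -54/7 ≈ -7.7143)
y + K(7, I)*(-34) = -54/7 + 7*(-34) = -54/7 - 238 = -1720/7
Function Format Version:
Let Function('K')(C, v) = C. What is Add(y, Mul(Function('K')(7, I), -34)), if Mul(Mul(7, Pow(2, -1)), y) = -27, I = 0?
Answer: Rational(-1720, 7) ≈ -245.71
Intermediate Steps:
y = Rational(-54, 7) (y = Mul(Rational(2, 7), -27) = Rational(-54, 7) ≈ -7.7143)
Add(y, Mul(Function('K')(7, I), -34)) = Add(Rational(-54, 7), Mul(7, -34)) = Add(Rational(-54, 7), -238) = Rational(-1720, 7)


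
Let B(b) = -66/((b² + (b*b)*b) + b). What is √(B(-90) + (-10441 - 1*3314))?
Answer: 2*I*√49654267789515/120165 ≈ 117.28*I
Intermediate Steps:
B(b) = -66/(b + b² + b³) (B(b) = -66/((b² + b²*b) + b) = -66/((b² + b³) + b) = -66/(b + b² + b³))
√(B(-90) + (-10441 - 1*3314)) = √(-66/(-90*(1 - 90 + (-90)²)) + (-10441 - 1*3314)) = √(-66*(-1/90)/(1 - 90 + 8100) + (-10441 - 3314)) = √(-66*(-1/90)/8011 - 13755) = √(-66*(-1/90)*1/8011 - 13755) = √(11/120165 - 13755) = √(-1652869564/120165) = 2*I*√49654267789515/120165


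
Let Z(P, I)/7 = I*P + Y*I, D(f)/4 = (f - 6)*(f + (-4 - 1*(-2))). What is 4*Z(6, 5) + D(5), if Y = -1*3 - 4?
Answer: -152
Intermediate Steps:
Y = -7 (Y = -3 - 4 = -7)
D(f) = 4*(-6 + f)*(-2 + f) (D(f) = 4*((f - 6)*(f + (-4 - 1*(-2)))) = 4*((-6 + f)*(f + (-4 + 2))) = 4*((-6 + f)*(f - 2)) = 4*((-6 + f)*(-2 + f)) = 4*(-6 + f)*(-2 + f))
Z(P, I) = -49*I + 7*I*P (Z(P, I) = 7*(I*P - 7*I) = 7*(-7*I + I*P) = -49*I + 7*I*P)
4*Z(6, 5) + D(5) = 4*(7*5*(-7 + 6)) + (48 - 32*5 + 4*5²) = 4*(7*5*(-1)) + (48 - 160 + 4*25) = 4*(-35) + (48 - 160 + 100) = -140 - 12 = -152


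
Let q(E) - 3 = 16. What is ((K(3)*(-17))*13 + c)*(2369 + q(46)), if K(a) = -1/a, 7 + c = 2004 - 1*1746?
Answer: 775304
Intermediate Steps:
c = 251 (c = -7 + (2004 - 1*1746) = -7 + (2004 - 1746) = -7 + 258 = 251)
q(E) = 19 (q(E) = 3 + 16 = 19)
((K(3)*(-17))*13 + c)*(2369 + q(46)) = ((-1/3*(-17))*13 + 251)*(2369 + 19) = ((-1*⅓*(-17))*13 + 251)*2388 = (-⅓*(-17)*13 + 251)*2388 = ((17/3)*13 + 251)*2388 = (221/3 + 251)*2388 = (974/3)*2388 = 775304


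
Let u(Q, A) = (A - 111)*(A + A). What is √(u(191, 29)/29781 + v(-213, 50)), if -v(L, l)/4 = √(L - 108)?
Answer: 2*√(-3934401 - 98545329*I*√321)/9927 ≈ 5.9794 - 5.9927*I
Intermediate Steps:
v(L, l) = -4*√(-108 + L) (v(L, l) = -4*√(L - 108) = -4*√(-108 + L))
u(Q, A) = 2*A*(-111 + A) (u(Q, A) = (-111 + A)*(2*A) = 2*A*(-111 + A))
√(u(191, 29)/29781 + v(-213, 50)) = √((2*29*(-111 + 29))/29781 - 4*√(-108 - 213)) = √((2*29*(-82))*(1/29781) - 4*I*√321) = √(-4756*1/29781 - 4*I*√321) = √(-4756/29781 - 4*I*√321)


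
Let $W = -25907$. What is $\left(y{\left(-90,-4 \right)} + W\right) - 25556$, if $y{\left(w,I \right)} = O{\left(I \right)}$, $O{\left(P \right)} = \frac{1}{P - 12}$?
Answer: $- \frac{823409}{16} \approx -51463.0$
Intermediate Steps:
$O{\left(P \right)} = \frac{1}{-12 + P}$
$y{\left(w,I \right)} = \frac{1}{-12 + I}$
$\left(y{\left(-90,-4 \right)} + W\right) - 25556 = \left(\frac{1}{-12 - 4} - 25907\right) - 25556 = \left(\frac{1}{-16} - 25907\right) - 25556 = \left(- \frac{1}{16} - 25907\right) - 25556 = - \frac{414513}{16} - 25556 = - \frac{823409}{16}$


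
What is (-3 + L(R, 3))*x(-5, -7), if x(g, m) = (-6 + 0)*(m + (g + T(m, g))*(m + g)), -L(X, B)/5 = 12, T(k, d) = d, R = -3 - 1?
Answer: 42714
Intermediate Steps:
R = -4
L(X, B) = -60 (L(X, B) = -5*12 = -60)
x(g, m) = -6*m - 12*g*(g + m) (x(g, m) = (-6 + 0)*(m + (g + g)*(m + g)) = -6*(m + (2*g)*(g + m)) = -6*(m + 2*g*(g + m)) = -6*m - 12*g*(g + m))
(-3 + L(R, 3))*x(-5, -7) = (-3 - 60)*(-12*(-5)**2 - 6*(-7) - 12*(-5)*(-7)) = -63*(-12*25 + 42 - 420) = -63*(-300 + 42 - 420) = -63*(-678) = 42714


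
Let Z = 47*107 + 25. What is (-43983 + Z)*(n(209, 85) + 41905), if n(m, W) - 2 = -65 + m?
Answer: -1637003379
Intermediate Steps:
n(m, W) = -63 + m (n(m, W) = 2 + (-65 + m) = -63 + m)
Z = 5054 (Z = 5029 + 25 = 5054)
(-43983 + Z)*(n(209, 85) + 41905) = (-43983 + 5054)*((-63 + 209) + 41905) = -38929*(146 + 41905) = -38929*42051 = -1637003379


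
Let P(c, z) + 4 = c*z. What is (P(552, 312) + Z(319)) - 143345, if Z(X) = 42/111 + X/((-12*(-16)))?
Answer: 205142491/7104 ≈ 28877.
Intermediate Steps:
P(c, z) = -4 + c*z
Z(X) = 14/37 + X/192 (Z(X) = 42*(1/111) + X/192 = 14/37 + X*(1/192) = 14/37 + X/192)
(P(552, 312) + Z(319)) - 143345 = ((-4 + 552*312) + (14/37 + (1/192)*319)) - 143345 = ((-4 + 172224) + (14/37 + 319/192)) - 143345 = (172220 + 14491/7104) - 143345 = 1223465371/7104 - 143345 = 205142491/7104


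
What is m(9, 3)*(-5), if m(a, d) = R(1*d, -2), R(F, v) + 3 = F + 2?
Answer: -10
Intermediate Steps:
R(F, v) = -1 + F (R(F, v) = -3 + (F + 2) = -3 + (2 + F) = -1 + F)
m(a, d) = -1 + d (m(a, d) = -1 + 1*d = -1 + d)
m(9, 3)*(-5) = (-1 + 3)*(-5) = 2*(-5) = -10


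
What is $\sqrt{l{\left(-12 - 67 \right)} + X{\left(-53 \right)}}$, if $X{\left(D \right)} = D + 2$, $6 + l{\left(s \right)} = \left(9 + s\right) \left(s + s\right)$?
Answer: $\sqrt{11003} \approx 104.9$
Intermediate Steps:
$l{\left(s \right)} = -6 + 2 s \left(9 + s\right)$ ($l{\left(s \right)} = -6 + \left(9 + s\right) \left(s + s\right) = -6 + \left(9 + s\right) 2 s = -6 + 2 s \left(9 + s\right)$)
$X{\left(D \right)} = 2 + D$
$\sqrt{l{\left(-12 - 67 \right)} + X{\left(-53 \right)}} = \sqrt{\left(-6 + 2 \left(-12 - 67\right)^{2} + 18 \left(-12 - 67\right)\right) + \left(2 - 53\right)} = \sqrt{\left(-6 + 2 \left(-79\right)^{2} + 18 \left(-79\right)\right) - 51} = \sqrt{\left(-6 + 2 \cdot 6241 - 1422\right) - 51} = \sqrt{\left(-6 + 12482 - 1422\right) - 51} = \sqrt{11054 - 51} = \sqrt{11003}$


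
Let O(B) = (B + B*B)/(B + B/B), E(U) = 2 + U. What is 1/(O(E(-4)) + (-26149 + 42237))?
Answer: 1/16086 ≈ 6.2166e-5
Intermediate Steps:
O(B) = (B + B**2)/(1 + B) (O(B) = (B + B**2)/(B + 1) = (B + B**2)/(1 + B))
1/(O(E(-4)) + (-26149 + 42237)) = 1/((2 - 4) + (-26149 + 42237)) = 1/(-2 + 16088) = 1/16086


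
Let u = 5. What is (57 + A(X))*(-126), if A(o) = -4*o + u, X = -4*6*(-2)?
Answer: 16380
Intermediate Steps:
X = 48 (X = -24*(-2) = 48)
A(o) = 5 - 4*o (A(o) = -4*o + 5 = 5 - 4*o)
(57 + A(X))*(-126) = (57 + (5 - 4*48))*(-126) = (57 + (5 - 192))*(-126) = (57 - 187)*(-126) = -130*(-126) = 16380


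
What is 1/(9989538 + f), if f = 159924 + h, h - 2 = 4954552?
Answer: 1/15104016 ≈ 6.6208e-8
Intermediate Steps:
h = 4954554 (h = 2 + 4954552 = 4954554)
f = 5114478 (f = 159924 + 4954554 = 5114478)
1/(9989538 + f) = 1/(9989538 + 5114478) = 1/15104016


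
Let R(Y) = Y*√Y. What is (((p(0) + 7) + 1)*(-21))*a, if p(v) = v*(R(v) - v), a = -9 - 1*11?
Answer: 3360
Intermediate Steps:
a = -20 (a = -9 - 11 = -20)
R(Y) = Y^(3/2)
p(v) = v*(v^(3/2) - v)
(((p(0) + 7) + 1)*(-21))*a = (((0*(0^(3/2) - 1*0) + 7) + 1)*(-21))*(-20) = (((0*(0 + 0) + 7) + 1)*(-21))*(-20) = (((0*0 + 7) + 1)*(-21))*(-20) = (((0 + 7) + 1)*(-21))*(-20) = ((7 + 1)*(-21))*(-20) = (8*(-21))*(-20) = -168*(-20) = 3360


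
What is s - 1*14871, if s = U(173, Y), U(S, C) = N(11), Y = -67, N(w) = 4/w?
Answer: -163577/11 ≈ -14871.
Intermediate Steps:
U(S, C) = 4/11
s = 4/11 ≈ 0.36364
s - 1*14871 = 4/11 - 1*14871 = 4/11 - 14871 = -163577/11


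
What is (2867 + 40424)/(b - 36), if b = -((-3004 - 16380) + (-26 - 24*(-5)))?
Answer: 43291/19254 ≈ 2.2484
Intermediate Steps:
b = 19290 (b = -(-19384 + (-26 + 120)) = -(-19384 + 94) = -1*(-19290) = 19290)
(2867 + 40424)/(b - 36) = (2867 + 40424)/(19290 - 36) = 43291/19254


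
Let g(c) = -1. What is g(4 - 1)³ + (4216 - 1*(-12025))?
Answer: 16240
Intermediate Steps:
g(4 - 1)³ + (4216 - 1*(-12025)) = (-1)³ + (4216 - 1*(-12025)) = -1 + (4216 + 12025) = -1 + 16241 = 16240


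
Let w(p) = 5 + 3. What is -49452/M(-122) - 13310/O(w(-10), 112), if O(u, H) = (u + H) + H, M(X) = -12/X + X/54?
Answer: 9424218359/412844 ≈ 22828.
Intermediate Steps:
w(p) = 8
M(X) = -12/X + X/54 (M(X) = -12/X + X*(1/54) = -12/X + X/54)
O(u, H) = u + 2*H (O(u, H) = (H + u) + H = u + 2*H)
-49452/M(-122) - 13310/O(w(-10), 112) = -49452/(-12/(-122) + (1/54)*(-122)) - 13310/(8 + 2*112) = -49452/(-12*(-1/122) - 61/27) - 13310/(8 + 224) = -49452/(6/61 - 61/27) - 13310/232 = -49452/(-3559/1647) - 13310*1/232 = -49452*(-1647/3559) - 6655/116 = 81447444/3559 - 6655/116 = 9424218359/412844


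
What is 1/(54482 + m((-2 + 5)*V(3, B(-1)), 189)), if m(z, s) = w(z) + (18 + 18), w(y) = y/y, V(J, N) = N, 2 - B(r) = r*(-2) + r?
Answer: 1/54519 ≈ 1.8342e-5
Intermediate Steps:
B(r) = 2 + r (B(r) = 2 - (r*(-2) + r) = 2 - (-2*r + r) = 2 - (-1)*r = 2 + r)
w(y) = 1
m(z, s) = 37 (m(z, s) = 1 + (18 + 18) = 1 + 36 = 37)
1/(54482 + m((-2 + 5)*V(3, B(-1)), 189)) = 1/(54482 + 37) = 1/54519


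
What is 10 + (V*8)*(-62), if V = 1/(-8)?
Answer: 72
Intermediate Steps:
V = -1/8 ≈ -0.12500
10 + (V*8)*(-62) = 10 - 1/8*8*(-62) = 10 - 1*(-62) = 10 + 62 = 72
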